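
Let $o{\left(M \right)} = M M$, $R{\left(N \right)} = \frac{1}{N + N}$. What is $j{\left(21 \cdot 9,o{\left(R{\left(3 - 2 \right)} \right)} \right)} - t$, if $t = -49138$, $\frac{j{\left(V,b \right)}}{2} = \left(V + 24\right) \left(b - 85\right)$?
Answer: $\frac{26069}{2} \approx 13035.0$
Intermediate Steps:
$R{\left(N \right)} = \frac{1}{2 N}$
$o{\left(M \right)} = M^{2}$
$j{\left(V,b \right)} = 2 \left(-85 + b\right) \left(24 + V\right)$ ($j{\left(V,b \right)} = 2 \left(V + 24\right) \left(b - 85\right) = 2 \left(24 + V\right) \left(-85 + b\right) = 2 \left(-85 + b\right) \left(24 + V\right)$)
$j{\left(21 \cdot 9,o{\left(R{\left(3 - 2 \right)} \right)} \right)} - t = \left(-4080 - 170 \cdot 21 \cdot 9 + 48 \left(\frac{1}{2 \left(3 - 2\right)}\right)^{2} + 2 \cdot 21 \cdot 9 \left(\frac{1}{2 \left(3 - 2\right)}\right)^{2}\right) - -49138 = \left(-4080 - 32130 + 48 \left(\frac{1}{2 \left(3 - 2\right)}\right)^{2} + 2 \cdot 189 \left(\frac{1}{2 \left(3 - 2\right)}\right)^{2}\right) + 49138 = \left(-4080 - 32130 + 48 \left(\frac{1}{2 \cdot 1}\right)^{2} + 2 \cdot 189 \left(\frac{1}{2 \cdot 1}\right)^{2}\right) + 49138 = \left(-4080 - 32130 + 48 \left(\frac{1}{2} \cdot 1\right)^{2} + 2 \cdot 189 \left(\frac{1}{2} \cdot 1\right)^{2}\right) + 49138 = \left(-4080 - 32130 + \frac{48}{4} + 2 \cdot 189 \left(\frac{1}{2}\right)^{2}\right) + 49138 = \left(-4080 - 32130 + 48 \cdot \frac{1}{4} + 2 \cdot 189 \cdot \frac{1}{4}\right) + 49138 = \left(-4080 - 32130 + 12 + \frac{189}{2}\right) + 49138 = - \frac{72207}{2} + 49138 = \frac{26069}{2}$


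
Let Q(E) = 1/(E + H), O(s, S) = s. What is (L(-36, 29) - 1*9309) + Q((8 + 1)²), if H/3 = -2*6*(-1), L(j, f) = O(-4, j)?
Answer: -1089620/117 ≈ -9313.0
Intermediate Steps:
L(j, f) = -4
H = 36 (H = 3*(-2*6*(-1)) = 3*(-12*(-1)) = 3*12 = 36)
Q(E) = 1/(36 + E) (Q(E) = 1/(E + 36) = 1/(36 + E))
(L(-36, 29) - 1*9309) + Q((8 + 1)²) = (-4 - 1*9309) + 1/(36 + (8 + 1)²) = (-4 - 9309) + 1/(36 + 9²) = -9313 + 1/(36 + 81) = -9313 + 1/117 = -1089620/117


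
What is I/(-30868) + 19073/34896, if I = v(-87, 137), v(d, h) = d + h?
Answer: 146750141/269292432 ≈ 0.54495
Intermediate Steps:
I = 50 (I = -87 + 137 = 50)
I/(-30868) + 19073/34896 = 50/(-30868) + 19073/34896 = 50*(-1/30868) + 19073*(1/34896) = -25/15434 + 19073/34896 = 146750141/269292432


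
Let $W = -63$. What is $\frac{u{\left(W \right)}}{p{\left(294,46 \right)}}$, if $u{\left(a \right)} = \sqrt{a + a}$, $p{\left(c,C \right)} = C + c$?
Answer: $\frac{3 i \sqrt{14}}{340} \approx 0.033015 i$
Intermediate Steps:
$u{\left(a \right)} = \sqrt{2} \sqrt{a}$ ($u{\left(a \right)} = \sqrt{2 a} = \sqrt{2} \sqrt{a}$)
$\frac{u{\left(W \right)}}{p{\left(294,46 \right)}} = \frac{\sqrt{2} \sqrt{-63}}{46 + 294} = \frac{\sqrt{2} \cdot 3 i \sqrt{7}}{340} = 3 i \sqrt{14} \cdot \frac{1}{340} = \frac{3 i \sqrt{14}}{340}$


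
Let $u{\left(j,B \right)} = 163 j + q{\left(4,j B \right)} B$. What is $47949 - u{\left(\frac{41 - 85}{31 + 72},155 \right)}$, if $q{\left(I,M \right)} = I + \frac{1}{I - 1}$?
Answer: $\frac{14630212}{309} \approx 47347.0$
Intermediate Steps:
$q{\left(I,M \right)} = I + \frac{1}{-1 + I}$
$u{\left(j,B \right)} = 163 j + \frac{13 B}{3}$ ($u{\left(j,B \right)} = 163 j + \frac{1 + 4^{2} - 4}{-1 + 4} B = 163 j + \frac{1 + 16 - 4}{3} B = 163 j + \frac{1}{3} \cdot 13 B = 163 j + \frac{13 B}{3}$)
$47949 - u{\left(\frac{41 - 85}{31 + 72},155 \right)} = 47949 - \left(163 \frac{41 - 85}{31 + 72} + \frac{13}{3} \cdot 155\right) = 47949 - \left(163 \left(- \frac{44}{103}\right) + \frac{2015}{3}\right) = 47949 - \left(- \frac{7172}{103} + \frac{2015}{3}\right) = 47949 - \frac{186029}{309} = \frac{14630212}{309}$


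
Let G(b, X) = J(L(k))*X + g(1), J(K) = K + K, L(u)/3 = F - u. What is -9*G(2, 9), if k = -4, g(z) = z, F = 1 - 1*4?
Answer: -495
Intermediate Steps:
F = -3 (F = 1 - 4 = -3)
L(u) = -9 - 3*u (L(u) = 3*(-3 - u) = -9 - 3*u)
J(K) = 2*K
G(b, X) = 1 + 6*X (G(b, X) = (2*(-9 - 3*(-4)))*X + 1 = (2*(-9 + 12))*X + 1 = (2*3)*X + 1 = 6*X + 1 = 1 + 6*X)
-9*G(2, 9) = -9*(1 + 6*9) = -9*(1 + 54) = -9*55 = -495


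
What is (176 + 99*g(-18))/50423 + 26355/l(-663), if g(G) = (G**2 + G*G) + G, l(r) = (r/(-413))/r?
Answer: -548834879599/50423 ≈ -1.0885e+7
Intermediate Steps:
l(r) = -1/413 (l(r) = (r*(-1/413))/r = (-r/413)/r = -1/413)
g(G) = G + 2*G**2 (g(G) = (G**2 + G**2) + G = 2*G**2 + G = G + 2*G**2)
(176 + 99*g(-18))/50423 + 26355/l(-663) = (176 + 99*(-18*(1 + 2*(-18))))/50423 + 26355/(-1/413) = (176 + 99*(-18*(1 - 36)))*(1/50423) + 26355*(-413) = (176 + 99*(-18*(-35)))*(1/50423) - 10884615 = (176 + 99*630)*(1/50423) - 10884615 = (176 + 62370)*(1/50423) - 10884615 = 62546*(1/50423) - 10884615 = 62546/50423 - 10884615 = -548834879599/50423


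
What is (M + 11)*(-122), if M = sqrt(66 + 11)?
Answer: -1342 - 122*sqrt(77) ≈ -2412.5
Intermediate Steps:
M = sqrt(77) ≈ 8.7750
(M + 11)*(-122) = (sqrt(77) + 11)*(-122) = (11 + sqrt(77))*(-122) = -1342 - 122*sqrt(77)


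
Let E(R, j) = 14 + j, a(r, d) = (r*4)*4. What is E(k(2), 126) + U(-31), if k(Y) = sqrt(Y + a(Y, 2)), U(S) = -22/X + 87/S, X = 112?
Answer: 237827/1736 ≈ 137.00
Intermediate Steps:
U(S) = -11/56 + 87/S (U(S) = -22/112 + 87/S = -22*1/112 + 87/S = -11/56 + 87/S)
a(r, d) = 16*r (a(r, d) = (4*r)*4 = 16*r)
k(Y) = sqrt(17)*sqrt(Y) (k(Y) = sqrt(Y + 16*Y) = sqrt(17*Y) = sqrt(17)*sqrt(Y))
E(k(2), 126) + U(-31) = (14 + 126) + (-11/56 + 87/(-31)) = 140 + (-11/56 + 87*(-1/31)) = 140 + (-11/56 - 87/31) = 140 - 5213/1736 = 237827/1736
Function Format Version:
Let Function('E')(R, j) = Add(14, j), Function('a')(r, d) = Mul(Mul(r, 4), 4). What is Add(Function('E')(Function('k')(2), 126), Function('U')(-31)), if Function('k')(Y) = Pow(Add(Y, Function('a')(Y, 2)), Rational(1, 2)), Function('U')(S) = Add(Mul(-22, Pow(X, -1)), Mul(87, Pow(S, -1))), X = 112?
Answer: Rational(237827, 1736) ≈ 137.00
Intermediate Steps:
Function('U')(S) = Add(Rational(-11, 56), Mul(87, Pow(S, -1))) (Function('U')(S) = Add(Mul(-22, Pow(112, -1)), Mul(87, Pow(S, -1))) = Add(Mul(-22, Rational(1, 112)), Mul(87, Pow(S, -1))) = Add(Rational(-11, 56), Mul(87, Pow(S, -1))))
Function('a')(r, d) = Mul(16, r) (Function('a')(r, d) = Mul(Mul(4, r), 4) = Mul(16, r))
Function('k')(Y) = Mul(Pow(17, Rational(1, 2)), Pow(Y, Rational(1, 2))) (Function('k')(Y) = Pow(Add(Y, Mul(16, Y)), Rational(1, 2)) = Pow(Mul(17, Y), Rational(1, 2)) = Mul(Pow(17, Rational(1, 2)), Pow(Y, Rational(1, 2))))
Add(Function('E')(Function('k')(2), 126), Function('U')(-31)) = Add(Add(14, 126), Add(Rational(-11, 56), Mul(87, Pow(-31, -1)))) = Add(140, Add(Rational(-11, 56), Mul(87, Rational(-1, 31)))) = Add(140, Add(Rational(-11, 56), Rational(-87, 31))) = Add(140, Rational(-5213, 1736)) = Rational(237827, 1736)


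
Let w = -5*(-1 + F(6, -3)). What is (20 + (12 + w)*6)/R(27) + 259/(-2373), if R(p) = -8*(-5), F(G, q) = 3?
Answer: 1171/1695 ≈ 0.69086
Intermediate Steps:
R(p) = 40
w = -10 (w = -5*(-1 + 3) = -5*2 = -10)
(20 + (12 + w)*6)/R(27) + 259/(-2373) = (20 + (12 - 10)*6)/40 + 259/(-2373) = (20 + 2*6)*(1/40) + 259*(-1/2373) = (20 + 12)*(1/40) - 37/339 = 32*(1/40) - 37/339 = ⅘ - 37/339 = 1171/1695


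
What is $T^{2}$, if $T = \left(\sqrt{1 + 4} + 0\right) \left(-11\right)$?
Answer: $605$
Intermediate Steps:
$T = - 11 \sqrt{5}$ ($T = \left(\sqrt{5} + 0\right) \left(-11\right) = \sqrt{5} \left(-11\right) = - 11 \sqrt{5} \approx -24.597$)
$T^{2} = \left(- 11 \sqrt{5}\right)^{2} = 605$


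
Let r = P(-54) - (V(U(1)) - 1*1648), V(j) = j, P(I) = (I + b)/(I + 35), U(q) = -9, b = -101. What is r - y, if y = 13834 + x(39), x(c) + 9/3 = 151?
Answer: -234020/19 ≈ -12317.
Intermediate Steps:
x(c) = 148 (x(c) = -3 + 151 = 148)
P(I) = (-101 + I)/(35 + I) (P(I) = (I - 101)/(I + 35) = (-101 + I)/(35 + I))
y = 13982 (y = 13834 + 148 = 13982)
r = 31638/19 (r = (-101 - 54)/(35 - 54) - (-9 - 1*1648) = -155/(-19) - (-9 - 1648) = -1/19*(-155) - 1*(-1657) = 155/19 + 1657 = 31638/19 ≈ 1665.2)
r - y = 31638/19 - 1*13982 = 31638/19 - 13982 = -234020/19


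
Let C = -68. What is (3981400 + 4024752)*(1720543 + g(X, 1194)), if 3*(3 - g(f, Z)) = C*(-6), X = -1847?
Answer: 13773863962320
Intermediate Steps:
g(f, Z) = -133 (g(f, Z) = 3 - (-68)*(-6)/3 = 3 - ⅓*408 = 3 - 136 = -133)
(3981400 + 4024752)*(1720543 + g(X, 1194)) = (3981400 + 4024752)*(1720543 - 133) = 8006152*1720410 = 13773863962320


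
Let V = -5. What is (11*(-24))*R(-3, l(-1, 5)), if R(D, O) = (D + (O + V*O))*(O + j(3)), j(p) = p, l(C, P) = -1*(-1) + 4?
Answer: 48576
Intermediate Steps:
l(C, P) = 5 (l(C, P) = 1 + 4 = 5)
R(D, O) = (3 + O)*(D - 4*O) (R(D, O) = (D + (O - 5*O))*(O + 3) = (D - 4*O)*(3 + O) = (3 + O)*(D - 4*O))
(11*(-24))*R(-3, l(-1, 5)) = (11*(-24))*(-12*5 - 4*5² + 3*(-3) - 3*5) = -264*(-60 - 4*25 - 9 - 15) = -264*(-60 - 100 - 9 - 15) = -264*(-184) = 48576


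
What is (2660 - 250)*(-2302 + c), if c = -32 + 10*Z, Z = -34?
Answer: -6444340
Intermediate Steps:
c = -372 (c = -32 + 10*(-34) = -32 - 340 = -372)
(2660 - 250)*(-2302 + c) = (2660 - 250)*(-2302 - 372) = 2410*(-2674) = -6444340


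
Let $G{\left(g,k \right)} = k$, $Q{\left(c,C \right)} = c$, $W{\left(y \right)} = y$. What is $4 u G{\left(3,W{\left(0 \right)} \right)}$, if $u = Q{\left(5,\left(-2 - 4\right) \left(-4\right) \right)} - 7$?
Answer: $0$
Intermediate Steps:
$u = -2$ ($u = 5 - 7 = -2$)
$4 u G{\left(3,W{\left(0 \right)} \right)} = 4 \left(-2\right) 0 = \left(-8\right) 0 = 0$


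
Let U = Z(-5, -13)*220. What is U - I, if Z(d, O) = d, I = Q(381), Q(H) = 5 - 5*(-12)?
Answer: -1165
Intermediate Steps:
Q(H) = 65 (Q(H) = 5 + 60 = 65)
I = 65
U = -1100 (U = -5*220 = -1100)
U - I = -1100 - 1*65 = -1100 - 65 = -1165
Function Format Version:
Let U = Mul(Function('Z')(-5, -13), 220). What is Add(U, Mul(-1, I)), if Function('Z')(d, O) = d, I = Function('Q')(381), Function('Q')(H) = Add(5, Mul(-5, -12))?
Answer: -1165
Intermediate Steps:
Function('Q')(H) = 65 (Function('Q')(H) = Add(5, 60) = 65)
I = 65
U = -1100 (U = Mul(-5, 220) = -1100)
Add(U, Mul(-1, I)) = Add(-1100, Mul(-1, 65)) = Add(-1100, -65) = -1165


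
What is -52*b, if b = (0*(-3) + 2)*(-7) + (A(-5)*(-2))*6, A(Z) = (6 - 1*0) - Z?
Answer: 7592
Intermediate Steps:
A(Z) = 6 - Z (A(Z) = (6 + 0) - Z = 6 - Z)
b = -146 (b = (0*(-3) + 2)*(-7) + ((6 - 1*(-5))*(-2))*6 = (0 + 2)*(-7) + ((6 + 5)*(-2))*6 = 2*(-7) + (11*(-2))*6 = -14 - 22*6 = -14 - 132 = -146)
-52*b = -52*(-146) = 7592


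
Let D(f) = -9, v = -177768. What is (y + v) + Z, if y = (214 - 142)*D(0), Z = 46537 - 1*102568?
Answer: -234447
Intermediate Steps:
Z = -56031 (Z = 46537 - 102568 = -56031)
y = -648 (y = (214 - 142)*(-9) = 72*(-9) = -648)
(y + v) + Z = (-648 - 177768) - 56031 = -178416 - 56031 = -234447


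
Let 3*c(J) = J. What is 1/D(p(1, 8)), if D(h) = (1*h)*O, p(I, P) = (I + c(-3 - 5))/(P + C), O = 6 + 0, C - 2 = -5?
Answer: -½ ≈ -0.50000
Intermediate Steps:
C = -3 (C = 2 - 5 = -3)
c(J) = J/3
O = 6
p(I, P) = (-8/3 + I)/(-3 + P) (p(I, P) = (I + (-3 - 5)/3)/(P - 3) = (I + (⅓)*(-8))/(-3 + P) = (I - 8/3)/(-3 + P) = (-8/3 + I)/(-3 + P))
D(h) = 6*h (D(h) = (1*h)*6 = h*6 = 6*h)
1/D(p(1, 8)) = 1/(6*((-8/3 + 1)/(-3 + 8))) = 1/(6*(-5/3/5)) = 1/(6*((⅕)*(-5/3))) = 1/(6*(-⅓)) = 1/(-2) = -½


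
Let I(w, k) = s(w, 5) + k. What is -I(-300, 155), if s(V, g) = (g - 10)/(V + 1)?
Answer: -46350/299 ≈ -155.02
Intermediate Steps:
s(V, g) = (-10 + g)/(1 + V)
I(w, k) = k - 5/(1 + w) (I(w, k) = (-10 + 5)/(1 + w) + k = -5/(1 + w) + k = k - 5/(1 + w))
-I(-300, 155) = -(-5 + 155*(1 - 300))/(1 - 300) = -(-5 + 155*(-299))/(-299) = -(-1)*(-5 - 46345)/299 = -(-1)*(-46350)/299 = -1*46350/299 = -46350/299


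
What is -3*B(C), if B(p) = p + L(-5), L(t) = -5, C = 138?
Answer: -399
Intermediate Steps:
B(p) = -5 + p (B(p) = p - 5 = -5 + p)
-3*B(C) = -3*(-5 + 138) = -3*133 = -399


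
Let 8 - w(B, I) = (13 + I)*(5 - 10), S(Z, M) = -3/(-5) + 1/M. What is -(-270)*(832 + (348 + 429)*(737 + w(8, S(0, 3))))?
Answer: 171133560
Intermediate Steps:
S(Z, M) = ⅗ + 1/M (S(Z, M) = -3*(-⅕) + 1/M = ⅗ + 1/M)
w(B, I) = 73 + 5*I (w(B, I) = 8 - (13 + I)*(5 - 10) = 8 - (13 + I)*(-5) = 8 - (-65 - 5*I) = 8 + (65 + 5*I) = 73 + 5*I)
-(-270)*(832 + (348 + 429)*(737 + w(8, S(0, 3)))) = -(-270)*(832 + (348 + 429)*(737 + (73 + 5*(⅗ + 1/3)))) = -(-270)*(832 + 777*(737 + (73 + 5*(⅗ + ⅓)))) = -(-270)*(832 + 777*(737 + (73 + 5*(14/15)))) = -(-270)*(832 + 777*(737 + (73 + 14/3))) = -(-270)*(832 + 777*(737 + 233/3)) = -(-270)*(832 + 777*(2444/3)) = -(-270)*(832 + 632996) = -(-270)*633828 = -1*(-171133560) = 171133560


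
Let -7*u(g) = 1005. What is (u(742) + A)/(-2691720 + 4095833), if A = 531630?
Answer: 3720405/9828791 ≈ 0.37852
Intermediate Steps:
u(g) = -1005/7 (u(g) = -⅐*1005 = -1005/7)
(u(742) + A)/(-2691720 + 4095833) = (-1005/7 + 531630)/(-2691720 + 4095833) = (3720405/7)/1404113 = (3720405/7)*(1/1404113) = 3720405/9828791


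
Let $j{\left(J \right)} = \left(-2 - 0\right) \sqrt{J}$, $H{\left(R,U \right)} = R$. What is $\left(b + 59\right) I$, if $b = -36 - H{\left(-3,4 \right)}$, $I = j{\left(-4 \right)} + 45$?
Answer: $1170 - 104 i \approx 1170.0 - 104.0 i$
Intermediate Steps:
$j{\left(J \right)} = - 2 \sqrt{J}$ ($j{\left(J \right)} = \left(-2 + 0\right) \sqrt{J} = - 2 \sqrt{J}$)
$I = 45 - 4 i$ ($I = - 2 \sqrt{-4} + 45 = - 2 \cdot 2 i + 45 = - 4 i + 45 = 45 - 4 i \approx 45.0 - 4.0 i$)
$b = -33$ ($b = -36 - -3 = -36 + 3 = -33$)
$\left(b + 59\right) I = \left(-33 + 59\right) \left(45 - 4 i\right) = 26 \left(45 - 4 i\right) = 1170 - 104 i$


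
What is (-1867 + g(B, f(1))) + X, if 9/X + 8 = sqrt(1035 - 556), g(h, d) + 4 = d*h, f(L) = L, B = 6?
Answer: -773903/415 + 9*sqrt(479)/415 ≈ -1864.4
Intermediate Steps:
g(h, d) = -4 + d*h
X = 9/(-8 + sqrt(479)) (X = 9/(-8 + sqrt(1035 - 556)) = 9/(-8 + sqrt(479)) ≈ 0.64813)
(-1867 + g(B, f(1))) + X = (-1867 + (-4 + 1*6)) + (72/415 + 9*sqrt(479)/415) = (-1867 + (-4 + 6)) + (72/415 + 9*sqrt(479)/415) = (-1867 + 2) + (72/415 + 9*sqrt(479)/415) = -1865 + (72/415 + 9*sqrt(479)/415) = -773903/415 + 9*sqrt(479)/415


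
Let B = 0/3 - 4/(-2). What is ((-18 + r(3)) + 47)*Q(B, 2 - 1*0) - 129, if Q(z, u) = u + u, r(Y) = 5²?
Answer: 87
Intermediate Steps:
r(Y) = 25
B = 2 (B = 0*(⅓) - 4*(-½) = 0 + 2 = 2)
Q(z, u) = 2*u
((-18 + r(3)) + 47)*Q(B, 2 - 1*0) - 129 = ((-18 + 25) + 47)*(2*(2 - 1*0)) - 129 = (7 + 47)*(2*(2 + 0)) - 129 = 54*(2*2) - 129 = 54*4 - 129 = 216 - 129 = 87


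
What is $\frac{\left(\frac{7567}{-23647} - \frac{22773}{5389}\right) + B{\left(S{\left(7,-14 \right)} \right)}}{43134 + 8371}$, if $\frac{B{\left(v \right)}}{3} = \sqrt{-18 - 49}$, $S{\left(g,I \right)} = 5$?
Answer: $- \frac{34075982}{386086578995} + \frac{3 i \sqrt{67}}{51505} \approx -8.826 \cdot 10^{-5} + 0.00047677 i$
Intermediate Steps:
$B{\left(v \right)} = 3 i \sqrt{67}$ ($B{\left(v \right)} = 3 \sqrt{-18 - 49} = 3 \sqrt{-67} = 3 i \sqrt{67}$)
$\frac{\left(\frac{7567}{-23647} - \frac{22773}{5389}\right) + B{\left(S{\left(7,-14 \right)} \right)}}{43134 + 8371} = \frac{\left(\frac{7567}{-23647} - \frac{22773}{5389}\right) + 3 i \sqrt{67}}{43134 + 8371} = \frac{\left(7567 \left(- \frac{1}{23647}\right) - \frac{22773}{5389}\right) + 3 i \sqrt{67}}{51505} = \left(\left(- \frac{7567}{23647} - \frac{22773}{5389}\right) + 3 i \sqrt{67}\right) \frac{1}{51505} = \left(- \frac{34075982}{7496099} + 3 i \sqrt{67}\right) \frac{1}{51505} = - \frac{34075982}{386086578995} + \frac{3 i \sqrt{67}}{51505}$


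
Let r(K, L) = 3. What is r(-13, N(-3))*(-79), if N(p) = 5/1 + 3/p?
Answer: -237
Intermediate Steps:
N(p) = 5 + 3/p (N(p) = 5*1 + 3/p = 5 + 3/p)
r(-13, N(-3))*(-79) = 3*(-79) = -237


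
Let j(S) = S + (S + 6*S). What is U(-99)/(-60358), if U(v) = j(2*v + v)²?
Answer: -2822688/30179 ≈ -93.531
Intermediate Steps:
j(S) = 8*S (j(S) = S + 7*S = 8*S)
U(v) = 576*v² (U(v) = (8*(2*v + v))² = (8*(3*v))² = (24*v)² = 576*v²)
U(-99)/(-60358) = (576*(-99)²)/(-60358) = (576*9801)*(-1/60358) = 5645376*(-1/60358) = -2822688/30179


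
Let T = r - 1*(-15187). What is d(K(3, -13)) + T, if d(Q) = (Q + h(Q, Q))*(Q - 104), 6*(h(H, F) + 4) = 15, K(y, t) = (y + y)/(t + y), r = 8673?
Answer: 1203983/50 ≈ 24080.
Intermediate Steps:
K(y, t) = 2*y/(t + y) (K(y, t) = (2*y)/(t + y) = 2*y/(t + y))
h(H, F) = -3/2 (h(H, F) = -4 + (⅙)*15 = -4 + 5/2 = -3/2)
d(Q) = (-104 + Q)*(-3/2 + Q) (d(Q) = (Q - 3/2)*(Q - 104) = (-3/2 + Q)*(-104 + Q) = (-104 + Q)*(-3/2 + Q))
T = 23860 (T = 8673 - 1*(-15187) = 8673 + 15187 = 23860)
d(K(3, -13)) + T = (156 + (2*3/(-13 + 3))² - 211*3/(-13 + 3)) + 23860 = (156 + (2*3/(-10))² - 211*3/(-10)) + 23860 = (156 + (2*3*(-⅒))² - 211*3*(-1)/10) + 23860 = (156 + (-⅗)² - 211/2*(-⅗)) + 23860 = (156 + 9/25 + 633/10) + 23860 = 10983/50 + 23860 = 1203983/50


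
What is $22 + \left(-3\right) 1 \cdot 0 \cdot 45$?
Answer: $22$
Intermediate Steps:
$22 + \left(-3\right) 1 \cdot 0 \cdot 45 = 22 + \left(-3\right) 0 \cdot 45 = 22 + 0 \cdot 45 = 22 + 0 = 22$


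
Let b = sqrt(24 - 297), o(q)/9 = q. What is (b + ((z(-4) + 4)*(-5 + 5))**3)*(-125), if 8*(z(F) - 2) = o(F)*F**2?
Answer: -125*I*sqrt(273) ≈ -2065.3*I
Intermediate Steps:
o(q) = 9*q
b = I*sqrt(273) (b = sqrt(-273) = I*sqrt(273) ≈ 16.523*I)
z(F) = 2 + 9*F**3/8 (z(F) = 2 + ((9*F)*F**2)/8 = 2 + (9*F**3)/8 = 2 + 9*F**3/8)
(b + ((z(-4) + 4)*(-5 + 5))**3)*(-125) = (I*sqrt(273) + (((2 + (9/8)*(-4)**3) + 4)*(-5 + 5))**3)*(-125) = (I*sqrt(273) + (((2 + (9/8)*(-64)) + 4)*0)**3)*(-125) = (I*sqrt(273) + (((2 - 72) + 4)*0)**3)*(-125) = (I*sqrt(273) + ((-70 + 4)*0)**3)*(-125) = (I*sqrt(273) + (-66*0)**3)*(-125) = (I*sqrt(273) + 0**3)*(-125) = (I*sqrt(273) + 0)*(-125) = (I*sqrt(273))*(-125) = -125*I*sqrt(273)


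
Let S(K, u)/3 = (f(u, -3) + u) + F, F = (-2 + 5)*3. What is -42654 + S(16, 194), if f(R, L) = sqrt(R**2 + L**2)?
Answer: -42045 + 3*sqrt(37645) ≈ -41463.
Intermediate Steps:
f(R, L) = sqrt(L**2 + R**2)
F = 9 (F = 3*3 = 9)
S(K, u) = 27 + 3*u + 3*sqrt(9 + u**2) (S(K, u) = 3*((sqrt((-3)**2 + u**2) + u) + 9) = 3*((sqrt(9 + u**2) + u) + 9) = 3*((u + sqrt(9 + u**2)) + 9) = 3*(9 + u + sqrt(9 + u**2)) = 27 + 3*u + 3*sqrt(9 + u**2))
-42654 + S(16, 194) = -42654 + (27 + 3*194 + 3*sqrt(9 + 194**2)) = -42654 + (27 + 582 + 3*sqrt(9 + 37636)) = -42654 + (27 + 582 + 3*sqrt(37645)) = -42654 + (609 + 3*sqrt(37645)) = -42045 + 3*sqrt(37645)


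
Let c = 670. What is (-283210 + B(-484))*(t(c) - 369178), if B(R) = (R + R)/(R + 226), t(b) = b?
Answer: 4487642026616/43 ≈ 1.0436e+11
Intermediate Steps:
B(R) = 2*R/(226 + R) (B(R) = (2*R)/(226 + R) = 2*R/(226 + R))
(-283210 + B(-484))*(t(c) - 369178) = (-283210 + 2*(-484)/(226 - 484))*(670 - 369178) = (-283210 + 2*(-484)/(-258))*(-368508) = (-283210 + 2*(-484)*(-1/258))*(-368508) = (-283210 + 484/129)*(-368508) = -36533606/129*(-368508) = 4487642026616/43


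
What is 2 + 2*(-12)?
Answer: -22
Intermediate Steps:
2 + 2*(-12) = 2 - 24 = -22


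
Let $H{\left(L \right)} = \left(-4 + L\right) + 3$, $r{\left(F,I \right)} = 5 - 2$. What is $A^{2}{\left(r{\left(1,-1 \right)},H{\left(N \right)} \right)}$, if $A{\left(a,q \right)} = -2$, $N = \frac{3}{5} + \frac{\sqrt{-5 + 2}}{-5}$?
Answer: $4$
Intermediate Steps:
$r{\left(F,I \right)} = 3$ ($r{\left(F,I \right)} = 5 - 2 = 3$)
$N = \frac{3}{5} - \frac{i \sqrt{3}}{5}$ ($N = 3 \cdot \frac{1}{5} + \sqrt{-3} \left(- \frac{1}{5}\right) = \frac{3}{5} + i \sqrt{3} \left(- \frac{1}{5}\right) = \frac{3}{5} - \frac{i \sqrt{3}}{5} \approx 0.6 - 0.34641 i$)
$H{\left(L \right)} = -1 + L$
$A^{2}{\left(r{\left(1,-1 \right)},H{\left(N \right)} \right)} = \left(-2\right)^{2} = 4$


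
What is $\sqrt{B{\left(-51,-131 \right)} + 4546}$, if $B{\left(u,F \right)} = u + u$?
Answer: $2 \sqrt{1111} \approx 66.663$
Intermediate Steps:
$B{\left(u,F \right)} = 2 u$
$\sqrt{B{\left(-51,-131 \right)} + 4546} = \sqrt{2 \left(-51\right) + 4546} = \sqrt{-102 + 4546} = \sqrt{4444} = 2 \sqrt{1111}$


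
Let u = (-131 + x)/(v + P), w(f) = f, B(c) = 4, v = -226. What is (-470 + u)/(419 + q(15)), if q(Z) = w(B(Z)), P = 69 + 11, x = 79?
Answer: -11428/10293 ≈ -1.1103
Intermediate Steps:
P = 80
q(Z) = 4
u = 26/73 (u = (-131 + 79)/(-226 + 80) = -52/(-146) = -52*(-1/146) = 26/73 ≈ 0.35616)
(-470 + u)/(419 + q(15)) = (-470 + 26/73)/(419 + 4) = -34284/73/423 = -34284/73*1/423 = -11428/10293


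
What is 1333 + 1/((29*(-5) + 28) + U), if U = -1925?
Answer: 2721985/2042 ≈ 1333.0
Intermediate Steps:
1333 + 1/((29*(-5) + 28) + U) = 1333 + 1/((29*(-5) + 28) - 1925) = 1333 + 1/((-145 + 28) - 1925) = 1333 + 1/(-117 - 1925) = 1333 + 1/(-2042) = 1333 - 1/2042 = 2721985/2042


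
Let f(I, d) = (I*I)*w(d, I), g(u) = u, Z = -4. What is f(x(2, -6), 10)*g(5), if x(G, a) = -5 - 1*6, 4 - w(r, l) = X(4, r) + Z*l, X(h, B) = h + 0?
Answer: -26620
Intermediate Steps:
X(h, B) = h
w(r, l) = 4*l (w(r, l) = 4 - (4 - 4*l) = 4 + (-4 + 4*l) = 4*l)
x(G, a) = -11 (x(G, a) = -5 - 6 = -11)
f(I, d) = 4*I³ (f(I, d) = (I*I)*(4*I) = I²*(4*I) = 4*I³)
f(x(2, -6), 10)*g(5) = (4*(-11)³)*5 = (4*(-1331))*5 = -5324*5 = -26620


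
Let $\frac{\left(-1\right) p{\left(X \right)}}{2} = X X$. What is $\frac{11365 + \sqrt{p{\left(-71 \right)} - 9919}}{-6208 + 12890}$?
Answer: $\frac{11365}{6682} + \frac{i \sqrt{20001}}{6682} \approx 1.7008 + 0.021165 i$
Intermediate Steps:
$p{\left(X \right)} = - 2 X^{2}$ ($p{\left(X \right)} = - 2 X X = - 2 X^{2}$)
$\frac{11365 + \sqrt{p{\left(-71 \right)} - 9919}}{-6208 + 12890} = \frac{11365 + \sqrt{- 2 \left(-71\right)^{2} - 9919}}{-6208 + 12890} = \frac{11365 + \sqrt{\left(-2\right) 5041 - 9919}}{6682} = \left(11365 + \sqrt{-10082 - 9919}\right) \frac{1}{6682} = \left(11365 + \sqrt{-20001}\right) \frac{1}{6682} = \left(11365 + i \sqrt{20001}\right) \frac{1}{6682} = \frac{11365}{6682} + \frac{i \sqrt{20001}}{6682}$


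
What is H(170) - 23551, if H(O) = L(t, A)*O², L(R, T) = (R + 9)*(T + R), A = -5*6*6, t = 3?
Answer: -61407151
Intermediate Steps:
A = -180 (A = -30*6 = -180)
L(R, T) = (9 + R)*(R + T)
H(O) = -2124*O² (H(O) = (3² + 9*3 + 9*(-180) + 3*(-180))*O² = (9 + 27 - 1620 - 540)*O² = -2124*O²)
H(170) - 23551 = -2124*170² - 23551 = -2124*28900 - 23551 = -61383600 - 23551 = -61407151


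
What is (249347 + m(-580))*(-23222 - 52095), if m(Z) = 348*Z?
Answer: -3578084719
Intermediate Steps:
(249347 + m(-580))*(-23222 - 52095) = (249347 + 348*(-580))*(-23222 - 52095) = (249347 - 201840)*(-75317) = 47507*(-75317) = -3578084719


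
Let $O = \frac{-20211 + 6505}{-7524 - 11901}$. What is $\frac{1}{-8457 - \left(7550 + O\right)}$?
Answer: $- \frac{2775}{44421383} \approx -6.247 \cdot 10^{-5}$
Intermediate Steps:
$O = \frac{1958}{2775}$ ($O = - \frac{13706}{-19425} = \left(-13706\right) \left(- \frac{1}{19425}\right) = \frac{1958}{2775} \approx 0.70559$)
$\frac{1}{-8457 - \left(7550 + O\right)} = \frac{1}{-8457 - \frac{20953208}{2775}} = \frac{1}{- \frac{44421383}{2775}} = - \frac{2775}{44421383}$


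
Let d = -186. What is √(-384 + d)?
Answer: I*√570 ≈ 23.875*I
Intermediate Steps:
√(-384 + d) = √(-384 - 186) = √(-570) = I*√570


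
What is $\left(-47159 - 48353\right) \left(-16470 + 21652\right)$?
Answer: $-494943184$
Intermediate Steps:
$\left(-47159 - 48353\right) \left(-16470 + 21652\right) = \left(-95512\right) 5182 = -494943184$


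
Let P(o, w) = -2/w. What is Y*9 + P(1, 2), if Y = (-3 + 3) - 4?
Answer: -37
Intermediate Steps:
Y = -4 (Y = 0 - 4 = -4)
Y*9 + P(1, 2) = -4*9 - 2/2 = -36 - 2*½ = -36 - 1 = -37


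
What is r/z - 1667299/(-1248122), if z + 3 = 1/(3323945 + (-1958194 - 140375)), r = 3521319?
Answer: -5385565152549736195/4588254983494 ≈ -1.1738e+6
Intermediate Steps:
z = -3676127/1225376 (z = -3 + 1/(3323945 + (-1958194 - 140375)) = -3 + 1/(3323945 - 2098569) = -3 + 1/1225376 = -3676127/1225376 ≈ -3.0000)
r/z - 1667299/(-1248122) = 3521319/(-3676127/1225376) - 1667299/(-1248122) = 3521319*(-1225376/3676127) - 1667299*(-1/1248122) = -4314939790944/3676127 + 1667299/1248122 = -5385565152549736195/4588254983494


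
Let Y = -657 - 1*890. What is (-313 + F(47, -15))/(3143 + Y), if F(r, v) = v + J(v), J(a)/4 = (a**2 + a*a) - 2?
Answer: 122/133 ≈ 0.91729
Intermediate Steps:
Y = -1547 (Y = -657 - 890 = -1547)
J(a) = -8 + 8*a**2 (J(a) = 4*((a**2 + a*a) - 2) = 4*((a**2 + a**2) - 2) = 4*(2*a**2 - 2) = 4*(-2 + 2*a**2) = -8 + 8*a**2)
F(r, v) = -8 + v + 8*v**2 (F(r, v) = v + (-8 + 8*v**2) = -8 + v + 8*v**2)
(-313 + F(47, -15))/(3143 + Y) = (-313 + (-8 - 15 + 8*(-15)**2))/(3143 - 1547) = (-313 + (-8 - 15 + 8*225))/1596 = (-313 + (-8 - 15 + 1800))*(1/1596) = (-313 + 1777)*(1/1596) = 1464*(1/1596) = 122/133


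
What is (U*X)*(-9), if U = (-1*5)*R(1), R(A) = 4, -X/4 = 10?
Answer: -7200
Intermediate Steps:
X = -40 (X = -4*10 = -40)
U = -20 (U = -1*5*4 = -5*4 = -20)
(U*X)*(-9) = -20*(-40)*(-9) = 800*(-9) = -7200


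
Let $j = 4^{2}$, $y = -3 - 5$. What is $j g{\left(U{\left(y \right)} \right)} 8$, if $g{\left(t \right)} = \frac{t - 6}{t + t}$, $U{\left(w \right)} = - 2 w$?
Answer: $40$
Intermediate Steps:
$y = -8$
$j = 16$
$g{\left(t \right)} = \frac{-6 + t}{2 t}$
$j g{\left(U{\left(y \right)} \right)} 8 = 16 \frac{-6 - -16}{2 \left(\left(-2\right) \left(-8\right)\right)} 8 = 16 \frac{-6 + 16}{2 \cdot 16} \cdot 8 = 16 \cdot \frac{1}{2} \cdot \frac{1}{16} \cdot 10 \cdot 8 = 16 \cdot \frac{5}{16} \cdot 8 = 5 \cdot 8 = 40$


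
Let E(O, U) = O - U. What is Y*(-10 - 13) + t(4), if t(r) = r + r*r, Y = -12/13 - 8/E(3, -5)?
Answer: 835/13 ≈ 64.231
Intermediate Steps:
Y = -25/13 (Y = -12/13 - 8/(3 - 1*(-5)) = -12*1/13 - 8/(3 + 5) = -12/13 - 8/8 = -12/13 - 8*1/8 = -12/13 - 1 = -25/13 ≈ -1.9231)
t(r) = r + r**2
Y*(-10 - 13) + t(4) = -25*(-10 - 13)/13 + 4*(1 + 4) = -25/13*(-23) + 4*5 = 575/13 + 20 = 835/13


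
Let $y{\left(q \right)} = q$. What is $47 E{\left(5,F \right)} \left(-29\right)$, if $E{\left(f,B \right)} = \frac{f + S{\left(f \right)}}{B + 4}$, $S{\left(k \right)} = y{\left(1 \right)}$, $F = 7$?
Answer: $- \frac{8178}{11} \approx -743.45$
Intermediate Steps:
$S{\left(k \right)} = 1$
$E{\left(f,B \right)} = \frac{1 + f}{4 + B}$ ($E{\left(f,B \right)} = \frac{f + 1}{B + 4} = \frac{1 + f}{4 + B}$)
$47 E{\left(5,F \right)} \left(-29\right) = 47 \frac{1 + 5}{4 + 7} \left(-29\right) = 47 \cdot \frac{1}{11} \cdot 6 \left(-29\right) = 47 \cdot \frac{6}{11} \left(-29\right) = \frac{282}{11} \left(-29\right) = - \frac{8178}{11}$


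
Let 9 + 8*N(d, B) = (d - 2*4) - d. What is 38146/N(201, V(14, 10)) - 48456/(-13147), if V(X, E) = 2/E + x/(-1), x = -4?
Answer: -4011219944/223499 ≈ -17947.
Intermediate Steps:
V(X, E) = 4 + 2/E (V(X, E) = 2/E - 4/(-1) = 2/E - 4*(-1) = 2/E + 4 = 4 + 2/E)
N(d, B) = -17/8 (N(d, B) = -9/8 + ((d - 2*4) - d)/8 = -9/8 + ((d - 8) - d)/8 = -9/8 + ((-8 + d) - d)/8 = -9/8 + (⅛)*(-8) = -9/8 - 1 = -17/8)
38146/N(201, V(14, 10)) - 48456/(-13147) = 38146/(-17/8) - 48456/(-13147) = 38146*(-8/17) - 48456*(-1/13147) = -305168/17 + 48456/13147 = -4011219944/223499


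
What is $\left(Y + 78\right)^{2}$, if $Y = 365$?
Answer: $196249$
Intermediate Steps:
$\left(Y + 78\right)^{2} = \left(365 + 78\right)^{2} = 443^{2} = 196249$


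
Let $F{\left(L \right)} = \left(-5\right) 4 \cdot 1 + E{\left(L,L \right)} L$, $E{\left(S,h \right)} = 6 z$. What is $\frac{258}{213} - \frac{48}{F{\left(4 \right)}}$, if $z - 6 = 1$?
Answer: $\frac{2330}{2627} \approx 0.88694$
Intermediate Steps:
$z = 7$ ($z = 6 + 1 = 7$)
$E{\left(S,h \right)} = 42$ ($E{\left(S,h \right)} = 6 \cdot 7 = 42$)
$F{\left(L \right)} = -20 + 42 L$ ($F{\left(L \right)} = \left(-5\right) 4 \cdot 1 + 42 L = \left(-20\right) 1 + 42 L = -20 + 42 L$)
$\frac{258}{213} - \frac{48}{F{\left(4 \right)}} = \frac{258}{213} - \frac{48}{-20 + 42 \cdot 4} = 258 \cdot \frac{1}{213} - \frac{48}{-20 + 168} = \frac{86}{71} - \frac{48}{148} = \frac{86}{71} - \frac{12}{37} = \frac{2330}{2627}$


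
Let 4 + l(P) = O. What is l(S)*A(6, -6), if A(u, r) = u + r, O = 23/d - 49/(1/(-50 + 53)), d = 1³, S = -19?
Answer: 0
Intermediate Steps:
d = 1
O = -124 (O = 23/1 - 49/(1/(-50 + 53)) = 23*1 - 49/(1/3) = 23 - 49/⅓ = 23 - 49*3 = 23 - 147 = -124)
A(u, r) = r + u
l(P) = -128 (l(P) = -4 - 124 = -128)
l(S)*A(6, -6) = -128*(-6 + 6) = -128*0 = 0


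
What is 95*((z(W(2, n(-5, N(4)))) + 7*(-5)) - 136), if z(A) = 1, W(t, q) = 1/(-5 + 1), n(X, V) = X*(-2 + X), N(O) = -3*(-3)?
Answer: -16150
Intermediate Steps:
N(O) = 9
W(t, q) = -¼ (W(t, q) = 1/(-4) = -¼)
95*((z(W(2, n(-5, N(4)))) + 7*(-5)) - 136) = 95*((1 + 7*(-5)) - 136) = 95*((1 - 35) - 136) = 95*(-34 - 136) = 95*(-170) = -16150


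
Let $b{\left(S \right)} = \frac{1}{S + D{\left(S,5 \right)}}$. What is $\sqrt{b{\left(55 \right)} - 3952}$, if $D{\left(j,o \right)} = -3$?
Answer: $\frac{i \sqrt{2671539}}{26} \approx 62.865 i$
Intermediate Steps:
$b{\left(S \right)} = \frac{1}{-3 + S}$ ($b{\left(S \right)} = \frac{1}{S - 3} = \frac{1}{-3 + S}$)
$\sqrt{b{\left(55 \right)} - 3952} = \sqrt{\frac{1}{-3 + 55} - 3952} = \sqrt{\frac{1}{52} - 3952} = \sqrt{- \frac{205503}{52}} = \frac{i \sqrt{2671539}}{26}$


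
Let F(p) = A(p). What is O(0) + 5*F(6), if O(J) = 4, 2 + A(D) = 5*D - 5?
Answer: 119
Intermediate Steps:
A(D) = -7 + 5*D (A(D) = -2 + (5*D - 5) = -2 + (-5 + 5*D) = -7 + 5*D)
F(p) = -7 + 5*p
O(0) + 5*F(6) = 4 + 5*(-7 + 5*6) = 4 + 5*(-7 + 30) = 4 + 5*23 = 4 + 115 = 119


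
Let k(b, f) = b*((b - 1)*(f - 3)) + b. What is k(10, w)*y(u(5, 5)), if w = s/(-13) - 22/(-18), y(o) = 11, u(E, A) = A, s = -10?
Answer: -11550/13 ≈ -888.46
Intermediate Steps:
w = 233/117 (w = -10/(-13) - 22/(-18) = -10*(-1/13) - 22*(-1/18) = 10/13 + 11/9 = 233/117 ≈ 1.9915)
k(b, f) = b + b*(-1 + b)*(-3 + f) (k(b, f) = b*((-1 + b)*(-3 + f)) + b = b*(-1 + b)*(-3 + f) + b = b + b*(-1 + b)*(-3 + f))
k(10, w)*y(u(5, 5)) = (10*(4 - 1*233/117 - 3*10 + 10*(233/117)))*11 = (10*(4 - 233/117 - 30 + 2330/117))*11 = (10*(-105/13))*11 = -1050/13*11 = -11550/13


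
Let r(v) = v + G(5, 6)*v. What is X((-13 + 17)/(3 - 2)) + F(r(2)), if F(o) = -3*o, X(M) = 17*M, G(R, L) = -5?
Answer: 92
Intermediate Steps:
r(v) = -4*v (r(v) = v - 5*v = -4*v)
X((-13 + 17)/(3 - 2)) + F(r(2)) = 17*((-13 + 17)/(3 - 2)) - (-12)*2 = 17*(4/1) - 3*(-8) = 17*(4*1) + 24 = 17*4 + 24 = 68 + 24 = 92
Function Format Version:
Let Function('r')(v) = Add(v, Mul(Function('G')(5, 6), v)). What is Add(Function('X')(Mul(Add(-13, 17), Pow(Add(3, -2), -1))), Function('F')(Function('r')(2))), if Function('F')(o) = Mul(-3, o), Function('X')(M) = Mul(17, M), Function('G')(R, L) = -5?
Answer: 92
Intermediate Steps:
Function('r')(v) = Mul(-4, v) (Function('r')(v) = Add(v, Mul(-5, v)) = Mul(-4, v))
Add(Function('X')(Mul(Add(-13, 17), Pow(Add(3, -2), -1))), Function('F')(Function('r')(2))) = Add(Mul(17, Mul(Add(-13, 17), Pow(Add(3, -2), -1))), Mul(-3, Mul(-4, 2))) = Add(Mul(17, Mul(4, Pow(1, -1))), Mul(-3, -8)) = Add(Mul(17, Mul(4, 1)), 24) = Add(Mul(17, 4), 24) = Add(68, 24) = 92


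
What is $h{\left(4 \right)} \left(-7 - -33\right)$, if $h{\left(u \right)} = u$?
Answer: $104$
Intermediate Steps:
$h{\left(4 \right)} \left(-7 - -33\right) = 4 \left(-7 - -33\right) = 4 \left(-7 + 33\right) = 4 \cdot 26 = 104$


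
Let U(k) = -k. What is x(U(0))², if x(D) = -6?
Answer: 36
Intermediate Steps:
x(U(0))² = (-6)² = 36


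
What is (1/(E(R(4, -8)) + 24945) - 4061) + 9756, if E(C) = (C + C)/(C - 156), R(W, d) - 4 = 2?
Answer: 3551533010/623623 ≈ 5695.0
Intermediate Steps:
R(W, d) = 6 (R(W, d) = 4 + 2 = 6)
E(C) = 2*C/(-156 + C) (E(C) = (2*C)/(-156 + C) = 2*C/(-156 + C))
(1/(E(R(4, -8)) + 24945) - 4061) + 9756 = (1/(2*6/(-156 + 6) + 24945) - 4061) + 9756 = (1/(2*6/(-150) + 24945) - 4061) + 9756 = (1/(2*6*(-1/150) + 24945) - 4061) + 9756 = (1/(-2/25 + 24945) - 4061) + 9756 = (1/(623623/25) - 4061) + 9756 = (25/623623 - 4061) + 9756 = -2532532978/623623 + 9756 = 3551533010/623623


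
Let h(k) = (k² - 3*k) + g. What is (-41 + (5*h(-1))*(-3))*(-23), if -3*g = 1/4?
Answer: 9177/4 ≈ 2294.3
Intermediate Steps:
g = -1/12 (g = -⅓/4 = -⅓*¼ = -1/12 ≈ -0.083333)
h(k) = -1/12 + k² - 3*k (h(k) = (k² - 3*k) - 1/12 = -1/12 + k² - 3*k)
(-41 + (5*h(-1))*(-3))*(-23) = (-41 + (5*(-1/12 + (-1)² - 3*(-1)))*(-3))*(-23) = (-41 + (5*(-1/12 + 1 + 3))*(-3))*(-23) = (-41 + (5*(47/12))*(-3))*(-23) = (-41 + (235/12)*(-3))*(-23) = (-41 - 235/4)*(-23) = -399/4*(-23) = 9177/4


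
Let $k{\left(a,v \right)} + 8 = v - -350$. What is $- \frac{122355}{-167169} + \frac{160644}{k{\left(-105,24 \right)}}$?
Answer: $\frac{1494415487}{3399103} \approx 439.65$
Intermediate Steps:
$k{\left(a,v \right)} = 342 + v$ ($k{\left(a,v \right)} = -8 + \left(v - -350\right) = -8 + \left(v + 350\right) = -8 + \left(350 + v\right) = 342 + v$)
$- \frac{122355}{-167169} + \frac{160644}{k{\left(-105,24 \right)}} = - \frac{122355}{-167169} + \frac{160644}{342 + 24} = \left(-122355\right) \left(- \frac{1}{167169}\right) + \frac{160644}{366} = \frac{40785}{55723} + 160644 \cdot \frac{1}{366} = \frac{40785}{55723} + \frac{26774}{61} = \frac{1494415487}{3399103}$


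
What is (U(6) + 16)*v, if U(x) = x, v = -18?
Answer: -396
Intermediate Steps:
(U(6) + 16)*v = (6 + 16)*(-18) = 22*(-18) = -396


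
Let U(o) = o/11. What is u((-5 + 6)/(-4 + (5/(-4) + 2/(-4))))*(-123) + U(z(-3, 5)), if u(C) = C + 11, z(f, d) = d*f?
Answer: -337242/253 ≈ -1333.0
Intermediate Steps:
U(o) = o/11 (U(o) = o*(1/11) = o/11)
u(C) = 11 + C
u((-5 + 6)/(-4 + (5/(-4) + 2/(-4))))*(-123) + U(z(-3, 5)) = (11 + (-5 + 6)/(-4 + (5/(-4) + 2/(-4))))*(-123) + (5*(-3))/11 = (11 + 1/(-4 + (5*(-¼) + 2*(-¼))))*(-123) + (1/11)*(-15) = (11 + 1/(-4 + (-5/4 - ½)))*(-123) - 15/11 = (11 + 1/(-4 - 7/4))*(-123) - 15/11 = (11 + 1/(-23/4))*(-123) - 15/11 = (11 + 1*(-4/23))*(-123) - 15/11 = (11 - 4/23)*(-123) - 15/11 = (249/23)*(-123) - 15/11 = -30627/23 - 15/11 = -337242/253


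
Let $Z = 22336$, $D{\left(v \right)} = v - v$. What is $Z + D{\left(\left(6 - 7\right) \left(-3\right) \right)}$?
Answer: $22336$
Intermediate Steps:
$D{\left(v \right)} = 0$
$Z + D{\left(\left(6 - 7\right) \left(-3\right) \right)} = 22336 + 0 = 22336$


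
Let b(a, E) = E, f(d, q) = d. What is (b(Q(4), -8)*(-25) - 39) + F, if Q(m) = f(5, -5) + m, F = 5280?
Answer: 5441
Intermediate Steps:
Q(m) = 5 + m
(b(Q(4), -8)*(-25) - 39) + F = (-8*(-25) - 39) + 5280 = (200 - 39) + 5280 = 161 + 5280 = 5441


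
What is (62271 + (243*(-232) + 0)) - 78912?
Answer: -73017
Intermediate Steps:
(62271 + (243*(-232) + 0)) - 78912 = (62271 + (-56376 + 0)) - 78912 = (62271 - 56376) - 78912 = 5895 - 78912 = -73017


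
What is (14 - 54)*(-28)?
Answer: 1120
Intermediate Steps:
(14 - 54)*(-28) = -40*(-28) = 1120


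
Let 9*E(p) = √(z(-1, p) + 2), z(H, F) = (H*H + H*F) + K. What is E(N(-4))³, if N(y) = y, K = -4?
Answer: √3/243 ≈ 0.0071278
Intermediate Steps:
z(H, F) = -4 + H² + F*H (z(H, F) = (H*H + H*F) - 4 = (H² + F*H) - 4 = -4 + H² + F*H)
E(p) = √(-1 - p)/9 (E(p) = √((-4 + (-1)² + p*(-1)) + 2)/9 = √((-4 + 1 - p) + 2)/9 = √((-3 - p) + 2)/9 = √(-1 - p)/9)
E(N(-4))³ = (√(-1 - 1*(-4))/9)³ = (√(-1 + 4)/9)³ = (√3/9)³ = √3/243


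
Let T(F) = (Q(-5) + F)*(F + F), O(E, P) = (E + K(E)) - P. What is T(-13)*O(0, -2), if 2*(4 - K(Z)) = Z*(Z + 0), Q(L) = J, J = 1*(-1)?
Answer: 2184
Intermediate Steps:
J = -1
Q(L) = -1
K(Z) = 4 - Z²/2 (K(Z) = 4 - Z*(Z + 0)/2 = 4 - Z*Z/2 = 4 - Z²/2)
O(E, P) = 4 + E - P - E²/2 (O(E, P) = (E + (4 - E²/2)) - P = (4 + E - E²/2) - P = 4 + E - P - E²/2)
T(F) = 2*F*(-1 + F) (T(F) = (-1 + F)*(F + F) = (-1 + F)*(2*F) = 2*F*(-1 + F))
T(-13)*O(0, -2) = (2*(-13)*(-1 - 13))*(4 + 0 - 1*(-2) - ½*0²) = (2*(-13)*(-14))*(4 + 0 + 2 - ½*0) = 364*(4 + 0 + 2 + 0) = 364*6 = 2184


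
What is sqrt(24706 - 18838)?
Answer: 6*sqrt(163) ≈ 76.603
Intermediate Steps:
sqrt(24706 - 18838) = sqrt(5868) = 6*sqrt(163)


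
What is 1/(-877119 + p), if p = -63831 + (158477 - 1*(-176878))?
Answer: -1/605595 ≈ -1.6513e-6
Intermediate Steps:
p = 271524 (p = -63831 + (158477 + 176878) = -63831 + 335355 = 271524)
1/(-877119 + p) = 1/(-877119 + 271524) = 1/(-605595) = -1/605595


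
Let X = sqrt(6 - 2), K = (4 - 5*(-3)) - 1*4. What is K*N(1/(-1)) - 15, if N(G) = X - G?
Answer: 30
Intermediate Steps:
K = 15 (K = (4 + 15) - 4 = 19 - 4 = 15)
X = 2 (X = sqrt(4) = 2)
N(G) = 2 - G
K*N(1/(-1)) - 15 = 15*(2 - 1/(-1)) - 15 = 15*(2 - 1*(-1)) - 15 = 15*(2 + 1) - 15 = 15*3 - 15 = 45 - 15 = 30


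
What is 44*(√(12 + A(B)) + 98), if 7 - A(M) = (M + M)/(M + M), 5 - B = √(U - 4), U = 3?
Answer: 4312 + 132*√2 ≈ 4498.7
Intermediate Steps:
B = 5 - I (B = 5 - √(3 - 4) = 5 - √(-1) = 5 - I ≈ 5.0 - 1.0*I)
A(M) = 6 (A(M) = 7 - (M + M)/(M + M) = 7 - 2*M/(2*M) = 7 - 2*M*1/(2*M) = 7 - 1*1 = 7 - 1 = 6)
44*(√(12 + A(B)) + 98) = 44*(√(12 + 6) + 98) = 44*(√18 + 98) = 44*(3*√2 + 98) = 44*(98 + 3*√2) = 4312 + 132*√2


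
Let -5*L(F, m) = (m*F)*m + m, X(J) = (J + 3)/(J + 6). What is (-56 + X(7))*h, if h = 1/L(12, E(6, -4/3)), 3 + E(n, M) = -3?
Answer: 1795/2769 ≈ 0.64825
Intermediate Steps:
E(n, M) = -6 (E(n, M) = -3 - 3 = -6)
X(J) = (3 + J)/(6 + J)
L(F, m) = -m/5 - F*m²/5 (L(F, m) = -((m*F)*m + m)/5 = -((F*m)*m + m)/5 = -(F*m² + m)/5 = -(m + F*m²)/5 = -m/5 - F*m²/5)
h = -5/426 (h = 1/(-⅕*(-6)*(1 + 12*(-6))) = 1/(-⅕*(-6)*(1 - 72)) = 1/(-⅕*(-6)*(-71)) = 1/(-426/5) = -5/426 ≈ -0.011737)
(-56 + X(7))*h = (-56 + (3 + 7)/(6 + 7))*(-5/426) = (-56 + 10/13)*(-5/426) = -718/13*(-5/426) = 1795/2769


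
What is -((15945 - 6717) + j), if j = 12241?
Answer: -21469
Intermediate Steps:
-((15945 - 6717) + j) = -((15945 - 6717) + 12241) = -(9228 + 12241) = -1*21469 = -21469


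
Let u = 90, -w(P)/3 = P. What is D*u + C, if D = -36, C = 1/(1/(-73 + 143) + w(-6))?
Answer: -4085570/1261 ≈ -3239.9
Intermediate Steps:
w(P) = -3*P
C = 70/1261 (C = 1/(1/(-73 + 143) - 3*(-6)) = 1/(1/70 + 18) = 1/(1261/70) = 70/1261 ≈ 0.055511)
D*u + C = -36*90 + 70/1261 = -3240 + 70/1261 = -4085570/1261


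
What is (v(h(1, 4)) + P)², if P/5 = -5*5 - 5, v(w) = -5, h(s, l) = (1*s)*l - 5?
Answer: 24025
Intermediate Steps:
h(s, l) = -5 + l*s (h(s, l) = s*l - 5 = l*s - 5 = -5 + l*s)
P = -150 (P = 5*(-5*5 - 5) = 5*(-25 - 5) = 5*(-30) = -150)
(v(h(1, 4)) + P)² = (-5 - 150)² = (-155)² = 24025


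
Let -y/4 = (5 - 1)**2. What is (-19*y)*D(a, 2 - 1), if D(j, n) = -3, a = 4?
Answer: -3648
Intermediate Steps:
y = -64 (y = -4*(5 - 1)**2 = -4*4**2 = -4*16 = -64)
(-19*y)*D(a, 2 - 1) = -19*(-64)*(-3) = 1216*(-3) = -3648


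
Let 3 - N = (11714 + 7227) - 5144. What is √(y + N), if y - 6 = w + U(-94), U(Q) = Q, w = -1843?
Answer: 5*I*√629 ≈ 125.4*I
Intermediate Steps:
y = -1931 (y = 6 + (-1843 - 94) = 6 - 1937 = -1931)
N = -13794 (N = 3 - ((11714 + 7227) - 5144) = 3 - (18941 - 5144) = 3 - 1*13797 = 3 - 13797 = -13794)
√(y + N) = √(-1931 - 13794) = √(-15725) = 5*I*√629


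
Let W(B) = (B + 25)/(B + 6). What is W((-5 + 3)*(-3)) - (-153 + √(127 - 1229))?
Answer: 1867/12 - I*√1102 ≈ 155.58 - 33.196*I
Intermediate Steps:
W(B) = (25 + B)/(6 + B)
W((-5 + 3)*(-3)) - (-153 + √(127 - 1229)) = (25 + (-5 + 3)*(-3))/(6 + (-5 + 3)*(-3)) - (-153 + √(127 - 1229)) = (25 - 2*(-3))/(6 - 2*(-3)) - (-153 + √(-1102)) = (25 + 6)/(6 + 6) - (-153 + I*√1102) = 31/12 + (153 - I*√1102) = 1867/12 - I*√1102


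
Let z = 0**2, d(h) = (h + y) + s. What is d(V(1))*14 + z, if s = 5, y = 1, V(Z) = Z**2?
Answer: 98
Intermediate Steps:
d(h) = 6 + h (d(h) = (h + 1) + 5 = (1 + h) + 5 = 6 + h)
z = 0
d(V(1))*14 + z = (6 + 1**2)*14 + 0 = (6 + 1)*14 + 0 = 7*14 + 0 = 98 + 0 = 98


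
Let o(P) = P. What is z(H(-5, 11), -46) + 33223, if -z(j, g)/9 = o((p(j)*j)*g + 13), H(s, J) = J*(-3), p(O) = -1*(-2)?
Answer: 5782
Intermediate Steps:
p(O) = 2
H(s, J) = -3*J
z(j, g) = -117 - 18*g*j (z(j, g) = -9*((2*j)*g + 13) = -9*(2*g*j + 13) = -9*(13 + 2*g*j) = -117 - 18*g*j)
z(H(-5, 11), -46) + 33223 = (-117 - 18*(-46)*(-3*11)) + 33223 = (-117 - 18*(-46)*(-33)) + 33223 = (-117 - 27324) + 33223 = -27441 + 33223 = 5782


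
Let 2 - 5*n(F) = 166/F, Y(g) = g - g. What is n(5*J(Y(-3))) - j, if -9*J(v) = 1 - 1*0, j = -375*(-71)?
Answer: -664121/25 ≈ -26565.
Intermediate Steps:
j = 26625
Y(g) = 0
J(v) = -⅑ (J(v) = -(1 - 1*0)/9 = -(1 + 0)/9 = -⅑*1 = -⅑)
n(F) = ⅖ - 166/(5*F)
n(5*J(Y(-3))) - j = 2*(-83 + 5*(-⅑))/(5*((5*(-⅑)))) - 1*26625 = 2*(-83 - 5/9)/(5*(-5/9)) - 26625 = (⅖)*(-9/5)*(-752/9) - 26625 = 1504/25 - 26625 = -664121/25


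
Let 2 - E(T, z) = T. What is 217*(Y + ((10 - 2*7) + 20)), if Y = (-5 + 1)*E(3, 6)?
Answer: 4340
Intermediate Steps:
E(T, z) = 2 - T
Y = 4 (Y = (-5 + 1)*(2 - 1*3) = -4*(2 - 3) = -4*(-1) = 4)
217*(Y + ((10 - 2*7) + 20)) = 217*(4 + ((10 - 2*7) + 20)) = 217*(4 + ((10 - 14) + 20)) = 217*(4 + (-4 + 20)) = 217*(4 + 16) = 217*20 = 4340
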